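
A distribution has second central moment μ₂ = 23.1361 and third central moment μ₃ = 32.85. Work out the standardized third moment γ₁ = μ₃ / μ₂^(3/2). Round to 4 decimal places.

σ = √μ₂ = √23.1361 = 4.81000
σ³ = μ₂^(3/2) = 111.28464
γ₁ = μ₃/σ³ = 32.85 / 111.28464 ≈ 0.2952

0.2952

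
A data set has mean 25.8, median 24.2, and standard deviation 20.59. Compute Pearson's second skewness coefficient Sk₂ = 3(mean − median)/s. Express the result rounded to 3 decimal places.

Sk₂ = 3(25.8 − 24.2) / 20.59 = 3 × 1.6000 / 20.59
    = 4.8000 / 20.59 ≈ 0.233

0.233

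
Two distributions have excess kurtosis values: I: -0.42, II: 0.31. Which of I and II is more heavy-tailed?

II

Higher excess kurtosis ⇒ heavier tails relative to the normal distribution.
-0.42 vs 0.31: the larger is 0.31, so II has heavier tails. (II is leptokurtic — heavier-than-normal tails; the other is platykurtic.)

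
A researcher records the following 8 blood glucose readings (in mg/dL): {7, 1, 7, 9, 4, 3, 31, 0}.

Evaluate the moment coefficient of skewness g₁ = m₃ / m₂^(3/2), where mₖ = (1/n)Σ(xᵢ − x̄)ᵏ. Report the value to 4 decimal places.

1.8338

x̄ = (7 + 1 + 7 + 9 + 4 + 3 + 31 + 0) / 8 = 7.7500
deviations (xᵢ − x̄): -0.7500, -6.7500, -0.7500, 1.2500, -3.7500, -4.7500, 23.2500, -7.7500
Σ(xᵢ − x̄)² = 685.5000 ⇒ m₂ = 685.5000/8 = 85.68750
Σ(xᵢ − x̄)³ = 11636.2500 ⇒ m₃ = 11636.2500/8 = 1454.53125
m₂^(3/2) = 85.68750^(1.5) = 793.18813
g₁ = m₃ / m₂^(3/2) = 1454.53125 / 793.18813 ≈ 1.8338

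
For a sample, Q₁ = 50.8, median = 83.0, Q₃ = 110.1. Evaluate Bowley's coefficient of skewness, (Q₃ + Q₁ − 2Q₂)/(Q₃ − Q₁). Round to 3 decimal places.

-0.086

numerator: Q₃ + Q₁ − 2Q₂ = 110.1 + 50.8 − 2×83.0 = -5.1000
denominator: Q₃ − Q₁ = 110.1 − 50.8 = 59.3000
Bowley skewness = -5.1000 / 59.3000 ≈ -0.086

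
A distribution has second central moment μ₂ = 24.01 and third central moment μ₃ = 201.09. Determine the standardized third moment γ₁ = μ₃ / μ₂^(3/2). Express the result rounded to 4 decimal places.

1.7092

σ = √μ₂ = √24.01 = 4.90000
σ³ = μ₂^(3/2) = 117.64900
γ₁ = μ₃/σ³ = 201.09 / 117.64900 ≈ 1.7092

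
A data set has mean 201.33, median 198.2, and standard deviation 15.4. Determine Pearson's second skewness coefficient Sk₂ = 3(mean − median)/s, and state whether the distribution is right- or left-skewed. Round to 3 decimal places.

Sk₂ = 3(201.33 − 198.2) / 15.4 = 3 × 3.1300 / 15.4
    = 9.3900 / 15.4 ≈ 0.610
Sk₂ > 0 ⇒ mean > median ⇒ right-skewed (positive skew).

0.610, right-skewed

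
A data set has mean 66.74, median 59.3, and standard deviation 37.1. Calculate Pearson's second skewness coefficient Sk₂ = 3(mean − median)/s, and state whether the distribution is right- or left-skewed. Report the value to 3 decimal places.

0.602, right-skewed

Sk₂ = 3(66.74 − 59.3) / 37.1 = 3 × 7.4400 / 37.1
    = 22.3200 / 37.1 ≈ 0.602
Sk₂ > 0 ⇒ mean > median ⇒ right-skewed (positive skew).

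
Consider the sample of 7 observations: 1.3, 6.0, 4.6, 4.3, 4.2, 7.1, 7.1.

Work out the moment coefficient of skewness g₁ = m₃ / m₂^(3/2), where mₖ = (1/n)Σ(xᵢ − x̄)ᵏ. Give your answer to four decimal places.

x̄ = (1.3 + 6.0 + 4.6 + 4.3 + 4.2 + 7.1 + 7.1) / 7 = 4.9429
deviations (xᵢ − x̄): -3.6429, 1.0571, -0.3429, -0.6429, -0.7429, 2.1571, 2.1571
Σ(xᵢ − x̄)² = 24.7771 ⇒ m₂ = 24.7771/7 = 3.53959
Σ(xᵢ − x̄)³ = -27.8012 ⇒ m₃ = -27.8012/7 = -3.97160
m₂^(3/2) = 3.53959^(1.5) = 6.65932
g₁ = m₃ / m₂^(3/2) = -3.97160 / 6.65932 ≈ -0.5964

-0.5964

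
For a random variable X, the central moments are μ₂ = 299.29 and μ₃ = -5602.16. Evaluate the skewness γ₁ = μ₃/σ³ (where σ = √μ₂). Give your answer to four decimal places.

σ = √μ₂ = √299.29 = 17.30000
σ³ = μ₂^(3/2) = 5177.71700
γ₁ = μ₃/σ³ = -5602.16 / 5177.71700 ≈ -1.0820

-1.0820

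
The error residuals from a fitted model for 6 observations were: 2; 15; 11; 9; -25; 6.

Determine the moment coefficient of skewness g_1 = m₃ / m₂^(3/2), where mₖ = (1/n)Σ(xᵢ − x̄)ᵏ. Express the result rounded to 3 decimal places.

-1.426

x̄ = (2 + 15 + 11 + 9 - 25 + 6) / 6 = 3.0000
deviations (xᵢ − x̄): -1.0000, 12.0000, 8.0000, 6.0000, -28.0000, 3.0000
Σ(xᵢ − x̄)² = 1038.0000 ⇒ m₂ = 1038.0000/6 = 173.00000
Σ(xᵢ − x̄)³ = -19470.0000 ⇒ m₃ = -19470.0000/6 = -3245.00000
m₂^(3/2) = 173.00000^(1.5) = 2275.45973
g_1 = m₃ / m₂^(3/2) = -3245.00000 / 2275.45973 ≈ -1.426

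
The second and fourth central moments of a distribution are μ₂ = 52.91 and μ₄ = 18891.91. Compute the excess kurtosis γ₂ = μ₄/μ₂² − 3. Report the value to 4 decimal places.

μ₂² = 52.91² = 2799.46810
μ₄/μ₂² = 18891.91 / 2799.46810 = 6.74839
γ₂ = 6.74839 − 3 ≈ 3.7484

3.7484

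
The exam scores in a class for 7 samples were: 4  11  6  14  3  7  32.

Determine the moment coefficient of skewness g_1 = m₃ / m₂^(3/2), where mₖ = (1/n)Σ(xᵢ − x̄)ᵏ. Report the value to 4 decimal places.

x̄ = (4 + 11 + 6 + 14 + 3 + 7 + 32) / 7 = 11.0000
deviations (xᵢ − x̄): -7.0000, 0.0000, -5.0000, 3.0000, -8.0000, -4.0000, 21.0000
Σ(xᵢ − x̄)² = 604.0000 ⇒ m₂ = 604.0000/7 = 86.28571
Σ(xᵢ − x̄)³ = 8244.0000 ⇒ m₃ = 8244.0000/7 = 1177.71429
m₂^(3/2) = 86.28571^(1.5) = 801.50890
g_1 = m₃ / m₂^(3/2) = 1177.71429 / 801.50890 ≈ 1.4694

1.4694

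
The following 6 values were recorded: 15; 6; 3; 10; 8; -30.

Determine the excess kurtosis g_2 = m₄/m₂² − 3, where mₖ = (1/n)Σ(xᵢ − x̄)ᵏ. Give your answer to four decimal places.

x̄ = 2.0000
Σ(xᵢ − x̄)² = 1310.0000 ⇒ m₂ = 218.33333
Σ(xᵢ − x̄)⁴ = 1082786.0000 ⇒ m₄ = 180464.33333
m₂² = 47669.44444
g_2 = m₄/m₂² − 3 = 3.78574 − 3 ≈ 0.7857

0.7857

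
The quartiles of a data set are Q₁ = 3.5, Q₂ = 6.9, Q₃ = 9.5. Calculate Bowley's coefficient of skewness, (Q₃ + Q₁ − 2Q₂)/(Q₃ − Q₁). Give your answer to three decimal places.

-0.133

numerator: Q₃ + Q₁ − 2Q₂ = 9.5 + 3.5 − 2×6.9 = -0.8000
denominator: Q₃ − Q₁ = 9.5 − 3.5 = 6.0000
Bowley skewness = -0.8000 / 6.0000 ≈ -0.133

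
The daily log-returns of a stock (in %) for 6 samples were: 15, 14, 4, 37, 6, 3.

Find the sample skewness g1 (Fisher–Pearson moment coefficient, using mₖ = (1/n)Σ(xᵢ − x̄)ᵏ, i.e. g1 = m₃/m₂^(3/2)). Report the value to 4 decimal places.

1.2047

x̄ = (15 + 14 + 4 + 37 + 6 + 3) / 6 = 13.1667
deviations (xᵢ − x̄): 1.8333, 0.8333, -9.1667, 23.8333, -7.1667, -10.1667
Σ(xᵢ − x̄)² = 810.8333 ⇒ m₂ = 810.8333/6 = 135.13889
Σ(xᵢ − x̄)³ = 11355.5556 ⇒ m₃ = 11355.5556/6 = 1892.59259
m₂^(3/2) = 135.13889^(1.5) = 1570.97949
g1 = m₃ / m₂^(3/2) = 1892.59259 / 1570.97949 ≈ 1.2047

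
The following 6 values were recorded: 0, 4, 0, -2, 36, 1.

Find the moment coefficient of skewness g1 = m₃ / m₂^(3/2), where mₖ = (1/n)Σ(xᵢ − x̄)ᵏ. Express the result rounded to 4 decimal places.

1.7181

x̄ = (0 + 4 + 0 - 2 + 36 + 1) / 6 = 6.5000
deviations (xᵢ − x̄): -6.5000, -2.5000, -6.5000, -8.5000, 29.5000, -5.5000
Σ(xᵢ − x̄)² = 1063.5000 ⇒ m₂ = 1063.5000/6 = 177.25000
Σ(xᵢ − x̄)³ = 24327.0000 ⇒ m₃ = 24327.0000/6 = 4054.50000
m₂^(3/2) = 177.25000^(1.5) = 2359.82265
g1 = m₃ / m₂^(3/2) = 4054.50000 / 2359.82265 ≈ 1.7181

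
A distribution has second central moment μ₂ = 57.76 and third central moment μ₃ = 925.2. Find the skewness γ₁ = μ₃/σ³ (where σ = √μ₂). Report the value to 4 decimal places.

2.1076

σ = √μ₂ = √57.76 = 7.60000
σ³ = μ₂^(3/2) = 438.97600
γ₁ = μ₃/σ³ = 925.2 / 438.97600 ≈ 2.1076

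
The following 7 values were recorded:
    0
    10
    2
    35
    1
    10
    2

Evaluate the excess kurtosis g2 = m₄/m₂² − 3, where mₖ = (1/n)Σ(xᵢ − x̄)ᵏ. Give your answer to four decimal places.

x̄ = 8.5714
Σ(xᵢ − x̄)² = 919.7143 ⇒ m₂ = 131.38776
Σ(xᵢ − x̄)⁴ = 500281.5569 ⇒ m₄ = 71468.79384
m₂² = 17262.74219
g2 = m₄/m₂² − 3 = 4.14006 − 3 ≈ 1.1401

1.1401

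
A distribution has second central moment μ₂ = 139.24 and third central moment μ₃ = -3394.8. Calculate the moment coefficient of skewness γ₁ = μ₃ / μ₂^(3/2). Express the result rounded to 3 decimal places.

-2.066

σ = √μ₂ = √139.24 = 11.80000
σ³ = μ₂^(3/2) = 1643.03200
γ₁ = μ₃/σ³ = -3394.8 / 1643.03200 ≈ -2.066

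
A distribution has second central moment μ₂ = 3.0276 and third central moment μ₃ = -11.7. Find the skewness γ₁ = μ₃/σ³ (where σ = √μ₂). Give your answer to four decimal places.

σ = √μ₂ = √3.0276 = 1.74000
σ³ = μ₂^(3/2) = 5.26802
γ₁ = μ₃/σ³ = -11.7 / 5.26802 ≈ -2.2209

-2.2209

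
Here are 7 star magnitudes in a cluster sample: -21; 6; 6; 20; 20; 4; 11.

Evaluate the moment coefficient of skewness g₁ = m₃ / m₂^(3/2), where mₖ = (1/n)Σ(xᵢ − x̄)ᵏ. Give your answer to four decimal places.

x̄ = (-21 + 6 + 6 + 20 + 20 + 4 + 11) / 7 = 6.5714
deviations (xᵢ − x̄): -27.5714, -0.5714, -0.5714, 13.4286, 13.4286, -2.5714, 4.4286
Σ(xᵢ − x̄)² = 1147.7143 ⇒ m₂ = 1147.7143/7 = 163.95918
Σ(xᵢ − x̄)³ = -16046.8163 ⇒ m₃ = -16046.8163/7 = -2292.40233
m₂^(3/2) = 163.95918^(1.5) = 2099.44074
g₁ = m₃ / m₂^(3/2) = -2292.40233 / 2099.44074 ≈ -1.0919

-1.0919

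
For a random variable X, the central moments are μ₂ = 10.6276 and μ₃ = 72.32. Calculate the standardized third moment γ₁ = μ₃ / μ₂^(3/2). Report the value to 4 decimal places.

σ = √μ₂ = √10.6276 = 3.26000
σ³ = μ₂^(3/2) = 34.64598
γ₁ = μ₃/σ³ = 72.32 / 34.64598 ≈ 2.0874

2.0874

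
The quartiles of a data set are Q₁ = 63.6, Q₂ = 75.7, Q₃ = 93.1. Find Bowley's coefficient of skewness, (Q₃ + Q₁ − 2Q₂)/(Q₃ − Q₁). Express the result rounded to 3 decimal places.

0.180

numerator: Q₃ + Q₁ − 2Q₂ = 93.1 + 63.6 − 2×75.7 = 5.3000
denominator: Q₃ − Q₁ = 93.1 − 63.6 = 29.5000
Bowley skewness = 5.3000 / 29.5000 ≈ 0.180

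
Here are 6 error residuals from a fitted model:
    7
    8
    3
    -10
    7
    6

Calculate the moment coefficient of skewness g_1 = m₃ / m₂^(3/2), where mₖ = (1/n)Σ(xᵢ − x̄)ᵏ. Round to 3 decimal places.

-1.557

x̄ = (7 + 8 + 3 - 10 + 7 + 6) / 6 = 3.5000
deviations (xᵢ − x̄): 3.5000, 4.5000, -0.5000, -13.5000, 3.5000, 2.5000
Σ(xᵢ − x̄)² = 233.5000 ⇒ m₂ = 233.5000/6 = 38.91667
Σ(xᵢ − x̄)³ = -2268.0000 ⇒ m₃ = -2268.0000/6 = -378.00000
m₂^(3/2) = 38.91667^(1.5) = 242.77471
g_1 = m₃ / m₂^(3/2) = -378.00000 / 242.77471 ≈ -1.557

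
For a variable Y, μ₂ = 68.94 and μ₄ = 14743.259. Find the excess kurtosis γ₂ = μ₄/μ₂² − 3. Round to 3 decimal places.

μ₂² = 68.94² = 4752.72360
μ₄/μ₂² = 14743.259 / 4752.72360 = 3.10207
γ₂ = 3.10207 − 3 ≈ 0.102

0.102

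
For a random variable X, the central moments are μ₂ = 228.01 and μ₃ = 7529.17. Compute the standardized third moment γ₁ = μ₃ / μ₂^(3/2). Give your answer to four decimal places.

2.1868

σ = √μ₂ = √228.01 = 15.10000
σ³ = μ₂^(3/2) = 3442.95100
γ₁ = μ₃/σ³ = 7529.17 / 3442.95100 ≈ 2.1868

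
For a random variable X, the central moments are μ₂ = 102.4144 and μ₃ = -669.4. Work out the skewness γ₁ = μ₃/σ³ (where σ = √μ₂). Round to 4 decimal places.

σ = √μ₂ = √102.4144 = 10.12000
σ³ = μ₂^(3/2) = 1036.43373
γ₁ = μ₃/σ³ = -669.4 / 1036.43373 ≈ -0.6459

-0.6459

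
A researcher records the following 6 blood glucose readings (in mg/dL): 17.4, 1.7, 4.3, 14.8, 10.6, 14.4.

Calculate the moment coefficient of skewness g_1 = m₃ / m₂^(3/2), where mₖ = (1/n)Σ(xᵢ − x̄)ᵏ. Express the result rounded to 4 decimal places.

-0.4177

x̄ = (17.4 + 1.7 + 4.3 + 14.8 + 10.6 + 14.4) / 6 = 10.5333
deviations (xᵢ − x̄): 6.8667, -8.8333, -6.2333, 4.2667, 0.0667, 3.8667
Σ(xᵢ − x̄)² = 197.1933 ⇒ m₂ = 197.1933/6 = 32.86556
Σ(xᵢ − x̄)³ = -472.1836 ⇒ m₃ = -472.1836/6 = -78.69726
m₂^(3/2) = 32.86556^(1.5) = 188.41326
g_1 = m₃ / m₂^(3/2) = -78.69726 / 188.41326 ≈ -0.4177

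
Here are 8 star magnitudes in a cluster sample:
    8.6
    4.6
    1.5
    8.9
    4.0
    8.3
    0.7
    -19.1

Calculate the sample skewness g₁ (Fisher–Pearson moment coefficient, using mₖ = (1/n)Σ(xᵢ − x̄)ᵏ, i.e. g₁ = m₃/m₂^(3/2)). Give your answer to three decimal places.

-1.751

x̄ = (8.6 + 4.6 + 1.5 + 8.9 + 4.0 + 8.3 + 0.7 - 19.1) / 8 = 2.1875
deviations (xᵢ − x̄): 6.4125, 2.4125, -0.6875, 6.7125, 1.8125, 6.1125, -1.4875, -21.2875
Σ(xᵢ − x̄)² = 588.4888 ⇒ m₂ = 588.4888/8 = 73.56109
Σ(xᵢ − x̄)³ = -8835.7027 ⇒ m₃ = -8835.7027/8 = -1104.46283
m₂^(3/2) = 73.56109^(1.5) = 630.91705
g₁ = m₃ / m₂^(3/2) = -1104.46283 / 630.91705 ≈ -1.751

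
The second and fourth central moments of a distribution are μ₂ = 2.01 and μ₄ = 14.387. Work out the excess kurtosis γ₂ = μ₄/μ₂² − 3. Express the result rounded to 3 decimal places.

μ₂² = 2.01² = 4.04010
μ₄/μ₂² = 14.387 / 4.04010 = 3.56105
γ₂ = 3.56105 − 3 ≈ 0.561

0.561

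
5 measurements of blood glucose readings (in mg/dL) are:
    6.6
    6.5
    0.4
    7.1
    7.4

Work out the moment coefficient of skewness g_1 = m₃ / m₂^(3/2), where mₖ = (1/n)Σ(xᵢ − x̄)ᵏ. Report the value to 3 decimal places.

x̄ = (6.6 + 6.5 + 0.4 + 7.1 + 7.4) / 5 = 5.6000
deviations (xᵢ − x̄): 1.0000, 0.9000, -5.2000, 1.5000, 1.8000
Σ(xᵢ − x̄)² = 34.3400 ⇒ m₂ = 34.3400/5 = 6.86800
Σ(xᵢ − x̄)³ = -129.6720 ⇒ m₃ = -129.6720/5 = -25.93440
m₂^(3/2) = 6.86800^(1.5) = 17.99888
g_1 = m₃ / m₂^(3/2) = -25.93440 / 17.99888 ≈ -1.441

-1.441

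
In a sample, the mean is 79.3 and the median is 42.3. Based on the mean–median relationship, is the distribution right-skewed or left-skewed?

mean − median = 79.3 − 42.3 = 37.0
mean > median ⇒ the longer tail is on the right ⇒ right-skewed (positively skewed).

right-skewed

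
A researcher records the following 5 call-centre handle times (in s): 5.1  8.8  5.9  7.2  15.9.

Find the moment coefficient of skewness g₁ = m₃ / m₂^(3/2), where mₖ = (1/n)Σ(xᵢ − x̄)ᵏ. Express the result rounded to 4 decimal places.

1.1338

x̄ = (5.1 + 8.8 + 5.9 + 7.2 + 15.9) / 5 = 8.5800
deviations (xᵢ − x̄): -3.4800, 0.2200, -2.6800, -1.3800, 7.3200
Σ(xᵢ − x̄)² = 74.8280 ⇒ m₂ = 74.8280/5 = 14.96560
Σ(xᵢ − x̄)³ = 328.2127 ⇒ m₃ = 328.2127/5 = 65.64254
m₂^(3/2) = 14.96560^(1.5) = 57.89502
g₁ = m₃ / m₂^(3/2) = 65.64254 / 57.89502 ≈ 1.1338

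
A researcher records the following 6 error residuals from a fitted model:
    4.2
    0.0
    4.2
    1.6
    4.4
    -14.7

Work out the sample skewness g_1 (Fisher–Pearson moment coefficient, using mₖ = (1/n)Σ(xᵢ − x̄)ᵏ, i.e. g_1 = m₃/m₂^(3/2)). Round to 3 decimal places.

-1.571

x̄ = (4.2 + 0.0 + 4.2 + 1.6 + 4.4 - 14.7) / 6 = -0.0500
deviations (xᵢ − x̄): 4.2500, 0.0500, 4.2500, 1.6500, 4.4500, -14.6500
Σ(xᵢ − x̄)² = 273.2750 ⇒ m₂ = 273.2750/6 = 45.54583
Σ(xᵢ − x̄)³ = -2898.0750 ⇒ m₃ = -2898.0750/6 = -483.01250
m₂^(3/2) = 45.54583^(1.5) = 307.37814
g_1 = m₃ / m₂^(3/2) = -483.01250 / 307.37814 ≈ -1.571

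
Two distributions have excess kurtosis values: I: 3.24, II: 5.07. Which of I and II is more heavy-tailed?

II

Higher excess kurtosis ⇒ heavier tails relative to the normal distribution.
3.24 vs 5.07: the larger is 5.07, so II has heavier tails.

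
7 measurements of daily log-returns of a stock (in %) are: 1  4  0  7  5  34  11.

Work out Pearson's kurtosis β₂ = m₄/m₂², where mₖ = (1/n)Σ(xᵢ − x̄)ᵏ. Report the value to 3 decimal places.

4.284

x̄ = 8.8571
Σ(xᵢ − x̄)² = 818.8571 ⇒ m₂ = 116.97959
Σ(xᵢ − x̄)⁴ = 410406.7055 ⇒ m₄ = 58629.52936
m₂² = 13684.22491
β₂ = m₄/m₂² = 58629.52936 / 13684.22491 ≈ 4.284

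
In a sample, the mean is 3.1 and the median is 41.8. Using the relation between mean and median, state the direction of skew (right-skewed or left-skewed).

mean − median = 3.1 − 41.8 = -38.7
mean < median ⇒ the longer tail is on the left ⇒ left-skewed (negatively skewed).

left-skewed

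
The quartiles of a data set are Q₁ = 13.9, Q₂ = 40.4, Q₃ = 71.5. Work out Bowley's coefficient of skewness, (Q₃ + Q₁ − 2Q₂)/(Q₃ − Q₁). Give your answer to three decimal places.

0.080

numerator: Q₃ + Q₁ − 2Q₂ = 71.5 + 13.9 − 2×40.4 = 4.6000
denominator: Q₃ − Q₁ = 71.5 − 13.9 = 57.6000
Bowley skewness = 4.6000 / 57.6000 ≈ 0.080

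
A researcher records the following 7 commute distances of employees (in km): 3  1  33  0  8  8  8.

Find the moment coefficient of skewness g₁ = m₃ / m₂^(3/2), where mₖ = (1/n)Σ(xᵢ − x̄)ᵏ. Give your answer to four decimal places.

x̄ = (3 + 1 + 33 + 0 + 8 + 8 + 8) / 7 = 8.7143
deviations (xᵢ − x̄): -5.7143, -7.7143, 24.2857, -8.7143, -0.7143, -0.7143, -0.7143
Σ(xᵢ − x̄)² = 759.4286 ⇒ m₂ = 759.4286/7 = 108.48980
Σ(xᵢ − x̄)³ = 13015.1020 ⇒ m₃ = 13015.1020/7 = 1859.30029
m₂^(3/2) = 108.48980^(1.5) = 1130.01274
g₁ = m₃ / m₂^(3/2) = 1859.30029 / 1130.01274 ≈ 1.6454

1.6454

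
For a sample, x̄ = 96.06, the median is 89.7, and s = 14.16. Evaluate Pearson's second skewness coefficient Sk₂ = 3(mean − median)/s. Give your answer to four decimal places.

1.3475

Sk₂ = 3(96.06 − 89.7) / 14.16 = 3 × 6.3600 / 14.16
    = 19.0800 / 14.16 ≈ 1.3475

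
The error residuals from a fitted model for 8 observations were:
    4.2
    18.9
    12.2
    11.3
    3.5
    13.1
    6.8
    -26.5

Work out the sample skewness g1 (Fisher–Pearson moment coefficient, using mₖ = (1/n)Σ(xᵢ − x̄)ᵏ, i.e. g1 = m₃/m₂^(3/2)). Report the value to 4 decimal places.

-1.6692

x̄ = (4.2 + 18.9 + 12.2 + 11.3 + 3.5 + 13.1 + 6.8 - 26.5) / 8 = 5.4375
deviations (xᵢ − x̄): -1.2375, 13.4625, 6.7625, 5.8625, -1.9375, 7.6625, 1.3625, -31.9375
Σ(xᵢ − x̄)² = 1347.1988 ⇒ m₂ = 1347.1988/8 = 168.39984
Σ(xᵢ − x̄)³ = -29182.4433 ⇒ m₃ = -29182.4433/8 = -3647.80541
m₂^(3/2) = 168.39984^(1.5) = 2185.30735
g1 = m₃ / m₂^(3/2) = -3647.80541 / 2185.30735 ≈ -1.6692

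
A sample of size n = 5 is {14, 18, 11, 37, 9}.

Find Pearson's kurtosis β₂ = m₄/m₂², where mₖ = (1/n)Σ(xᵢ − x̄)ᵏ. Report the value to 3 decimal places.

x̄ = 17.8000
Σ(xᵢ − x̄)² = 506.8000 ⇒ m₂ = 101.36000
Σ(xᵢ − x̄)⁴ = 144239.0560 ⇒ m₄ = 28847.81120
m₂² = 10273.84960
β₂ = m₄/m₂² = 28847.81120 / 10273.84960 ≈ 2.808

2.808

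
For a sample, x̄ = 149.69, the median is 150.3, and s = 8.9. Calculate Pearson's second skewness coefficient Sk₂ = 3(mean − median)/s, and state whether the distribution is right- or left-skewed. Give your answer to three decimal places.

Sk₂ = 3(149.69 − 150.3) / 8.9 = 3 × -0.6100 / 8.9
    = -1.8300 / 8.9 ≈ -0.206
Sk₂ < 0 ⇒ mean < median ⇒ left-skewed (negative skew).

-0.206, left-skewed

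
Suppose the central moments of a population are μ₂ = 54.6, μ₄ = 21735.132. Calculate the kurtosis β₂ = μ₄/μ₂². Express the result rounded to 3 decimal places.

μ₂² = 54.6² = 2981.16000
μ₄/μ₂² = 21735.132 / 2981.16000 = 7.29083
β₂ ≈ 7.291

7.291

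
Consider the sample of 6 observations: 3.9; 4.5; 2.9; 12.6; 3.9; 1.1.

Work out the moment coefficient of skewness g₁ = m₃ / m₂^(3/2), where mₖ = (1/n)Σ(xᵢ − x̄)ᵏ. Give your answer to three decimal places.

x̄ = (3.9 + 4.5 + 2.9 + 12.6 + 3.9 + 1.1) / 6 = 4.8167
deviations (xᵢ − x̄): -0.9167, -0.3167, -1.9167, 7.7833, -0.9167, -3.7167
Σ(xᵢ − x̄)² = 79.8483 ⇒ m₂ = 79.8483/6 = 13.30806
Σ(xᵢ − x̄)³ = 411.5626 ⇒ m₃ = 411.5626/6 = 68.59376
m₂^(3/2) = 13.30806^(1.5) = 48.54806
g₁ = m₃ / m₂^(3/2) = 68.59376 / 48.54806 ≈ 1.413

1.413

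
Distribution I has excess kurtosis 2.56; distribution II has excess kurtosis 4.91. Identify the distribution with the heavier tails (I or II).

II

Higher excess kurtosis ⇒ heavier tails relative to the normal distribution.
2.56 vs 4.91: the larger is 4.91, so II has heavier tails.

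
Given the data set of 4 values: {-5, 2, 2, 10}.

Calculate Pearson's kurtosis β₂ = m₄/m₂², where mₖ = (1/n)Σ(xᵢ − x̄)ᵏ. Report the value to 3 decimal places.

x̄ = 2.2500
Σ(xᵢ − x̄)² = 112.7500 ⇒ m₂ = 28.18750
Σ(xᵢ − x̄)⁴ = 6370.3281 ⇒ m₄ = 1592.58203
m₂² = 794.53516
β₂ = m₄/m₂² = 1592.58203 / 794.53516 ≈ 2.004

2.004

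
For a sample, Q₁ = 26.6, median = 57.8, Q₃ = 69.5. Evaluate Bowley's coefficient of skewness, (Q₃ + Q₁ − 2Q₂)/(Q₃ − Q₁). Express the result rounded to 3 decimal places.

numerator: Q₃ + Q₁ − 2Q₂ = 69.5 + 26.6 − 2×57.8 = -19.5000
denominator: Q₃ − Q₁ = 69.5 − 26.6 = 42.9000
Bowley skewness = -19.5000 / 42.9000 ≈ -0.455

-0.455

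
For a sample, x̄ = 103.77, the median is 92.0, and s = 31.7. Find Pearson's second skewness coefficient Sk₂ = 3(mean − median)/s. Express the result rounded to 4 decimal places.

Sk₂ = 3(103.77 − 92.0) / 31.7 = 3 × 11.7700 / 31.7
    = 35.3100 / 31.7 ≈ 1.1139

1.1139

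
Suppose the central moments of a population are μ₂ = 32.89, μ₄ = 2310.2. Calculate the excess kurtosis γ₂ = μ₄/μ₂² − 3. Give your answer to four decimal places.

-0.8644

μ₂² = 32.89² = 1081.75210
μ₄/μ₂² = 2310.2 / 1081.75210 = 2.13561
γ₂ = 2.13561 − 3 ≈ -0.8644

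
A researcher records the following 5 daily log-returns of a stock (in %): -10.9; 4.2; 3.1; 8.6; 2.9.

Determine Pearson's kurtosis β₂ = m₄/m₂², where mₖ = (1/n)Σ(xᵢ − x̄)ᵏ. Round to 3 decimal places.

2.867

x̄ = 1.5800
Σ(xᵢ − x̄)² = 215.9480 ⇒ m₂ = 43.18960
Σ(xᵢ − x̄)⁴ = 26742.2388 ⇒ m₄ = 5348.44776
m₂² = 1865.34155
β₂ = m₄/m₂² = 5348.44776 / 1865.34155 ≈ 2.867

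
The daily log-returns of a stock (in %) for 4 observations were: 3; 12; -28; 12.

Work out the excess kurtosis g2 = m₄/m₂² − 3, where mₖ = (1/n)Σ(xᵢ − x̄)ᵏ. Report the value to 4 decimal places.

x̄ = -0.2500
Σ(xᵢ − x̄)² = 1080.7500 ⇒ m₂ = 270.18750
Σ(xᵢ − x̄)⁴ = 638145.3281 ⇒ m₄ = 159536.33203
m₂² = 73001.28516
g2 = m₄/m₂² − 3 = 2.18539 − 3 ≈ -0.8146

-0.8146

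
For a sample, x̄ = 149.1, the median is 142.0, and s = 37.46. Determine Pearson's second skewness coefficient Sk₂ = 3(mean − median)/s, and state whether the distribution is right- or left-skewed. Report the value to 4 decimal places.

Sk₂ = 3(149.1 − 142.0) / 37.46 = 3 × 7.1000 / 37.46
    = 21.3000 / 37.46 ≈ 0.5686
Sk₂ > 0 ⇒ mean > median ⇒ right-skewed (positive skew).

0.5686, right-skewed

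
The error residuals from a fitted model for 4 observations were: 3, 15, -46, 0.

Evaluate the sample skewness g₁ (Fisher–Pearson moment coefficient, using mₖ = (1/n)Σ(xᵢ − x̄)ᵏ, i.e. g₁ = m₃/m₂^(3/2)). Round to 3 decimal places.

x̄ = (3 + 15 - 46 + 0) / 4 = -7.0000
deviations (xᵢ − x̄): 10.0000, 22.0000, -39.0000, 7.0000
Σ(xᵢ − x̄)² = 2154.0000 ⇒ m₂ = 2154.0000/4 = 538.50000
Σ(xᵢ − x̄)³ = -47328.0000 ⇒ m₃ = -47328.0000/4 = -11832.00000
m₂^(3/2) = 538.50000^(1.5) = 12496.21709
g₁ = m₃ / m₂^(3/2) = -11832.00000 / 12496.21709 ≈ -0.947

-0.947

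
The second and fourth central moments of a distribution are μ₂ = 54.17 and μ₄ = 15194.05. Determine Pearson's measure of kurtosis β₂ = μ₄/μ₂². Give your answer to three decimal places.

5.178

μ₂² = 54.17² = 2934.38890
μ₄/μ₂² = 15194.05 / 2934.38890 = 5.17793
β₂ ≈ 5.178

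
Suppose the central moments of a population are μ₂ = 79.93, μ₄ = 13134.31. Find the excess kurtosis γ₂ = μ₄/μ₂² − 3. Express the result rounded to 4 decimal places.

-0.9442

μ₂² = 79.93² = 6388.80490
μ₄/μ₂² = 13134.31 / 6388.80490 = 2.05583
γ₂ = 2.05583 − 3 ≈ -0.9442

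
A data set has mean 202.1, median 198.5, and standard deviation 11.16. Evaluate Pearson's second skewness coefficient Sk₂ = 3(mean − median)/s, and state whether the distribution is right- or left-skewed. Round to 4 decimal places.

Sk₂ = 3(202.1 − 198.5) / 11.16 = 3 × 3.6000 / 11.16
    = 10.8000 / 11.16 ≈ 0.9677
Sk₂ > 0 ⇒ mean > median ⇒ right-skewed (positive skew).

0.9677, right-skewed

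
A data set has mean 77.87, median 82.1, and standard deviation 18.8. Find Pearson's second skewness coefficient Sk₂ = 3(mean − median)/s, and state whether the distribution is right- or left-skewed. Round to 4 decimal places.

-0.6750, left-skewed

Sk₂ = 3(77.87 − 82.1) / 18.8 = 3 × -4.2300 / 18.8
    = -12.6900 / 18.8 ≈ -0.6750
Sk₂ < 0 ⇒ mean < median ⇒ left-skewed (negative skew).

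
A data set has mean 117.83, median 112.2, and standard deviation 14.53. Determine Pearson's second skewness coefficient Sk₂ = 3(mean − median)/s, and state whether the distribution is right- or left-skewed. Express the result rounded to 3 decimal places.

Sk₂ = 3(117.83 − 112.2) / 14.53 = 3 × 5.6300 / 14.53
    = 16.8900 / 14.53 ≈ 1.162
Sk₂ > 0 ⇒ mean > median ⇒ right-skewed (positive skew).

1.162, right-skewed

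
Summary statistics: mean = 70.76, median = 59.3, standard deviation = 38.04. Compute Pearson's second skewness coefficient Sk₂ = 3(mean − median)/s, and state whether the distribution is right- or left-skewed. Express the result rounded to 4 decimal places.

Sk₂ = 3(70.76 − 59.3) / 38.04 = 3 × 11.4600 / 38.04
    = 34.3800 / 38.04 ≈ 0.9038
Sk₂ > 0 ⇒ mean > median ⇒ right-skewed (positive skew).

0.9038, right-skewed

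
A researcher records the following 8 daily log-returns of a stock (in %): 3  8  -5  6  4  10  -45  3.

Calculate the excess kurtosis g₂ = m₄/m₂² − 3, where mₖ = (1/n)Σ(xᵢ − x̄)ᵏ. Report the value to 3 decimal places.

x̄ = -2.0000
Σ(xᵢ − x̄)² = 2252.0000 ⇒ m₂ = 281.50000
Σ(xᵢ − x̄)⁴ = 3456260.0000 ⇒ m₄ = 432032.50000
m₂² = 79242.25000
g₂ = m₄/m₂² − 3 = 5.45205 − 3 ≈ 2.452

2.452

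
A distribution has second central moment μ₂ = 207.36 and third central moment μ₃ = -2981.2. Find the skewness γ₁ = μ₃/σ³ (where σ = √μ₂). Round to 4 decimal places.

σ = √μ₂ = √207.36 = 14.40000
σ³ = μ₂^(3/2) = 2985.98400
γ₁ = μ₃/σ³ = -2981.2 / 2985.98400 ≈ -0.9984

-0.9984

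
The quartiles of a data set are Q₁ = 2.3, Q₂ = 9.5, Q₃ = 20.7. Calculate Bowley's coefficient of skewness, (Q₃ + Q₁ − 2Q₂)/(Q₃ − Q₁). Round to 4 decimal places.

0.2174

numerator: Q₃ + Q₁ − 2Q₂ = 20.7 + 2.3 − 2×9.5 = 4.0000
denominator: Q₃ − Q₁ = 20.7 − 2.3 = 18.4000
Bowley skewness = 4.0000 / 18.4000 ≈ 0.2174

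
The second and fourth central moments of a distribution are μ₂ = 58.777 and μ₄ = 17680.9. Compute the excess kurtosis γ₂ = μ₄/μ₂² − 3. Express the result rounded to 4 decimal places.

2.1179

μ₂² = 58.777² = 3454.73573
μ₄/μ₂² = 17680.9 / 3454.73573 = 5.11787
γ₂ = 5.11787 − 3 ≈ 2.1179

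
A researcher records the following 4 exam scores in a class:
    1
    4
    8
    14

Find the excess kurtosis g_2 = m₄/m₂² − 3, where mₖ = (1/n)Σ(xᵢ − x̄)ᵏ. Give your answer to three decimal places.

-1.255

x̄ = 6.7500
Σ(xᵢ − x̄)² = 94.7500 ⇒ m₂ = 23.68750
Σ(xᵢ − x̄)⁴ = 3915.5781 ⇒ m₄ = 978.89453
m₂² = 561.09766
g_2 = m₄/m₂² − 3 = 1.74461 − 3 ≈ -1.255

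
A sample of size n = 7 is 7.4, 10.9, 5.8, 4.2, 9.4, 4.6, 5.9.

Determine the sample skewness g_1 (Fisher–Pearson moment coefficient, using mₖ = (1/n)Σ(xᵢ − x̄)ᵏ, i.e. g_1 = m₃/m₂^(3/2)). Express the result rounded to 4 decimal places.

x̄ = (7.4 + 10.9 + 5.8 + 4.2 + 9.4 + 4.6 + 5.9) / 7 = 6.8857
deviations (xᵢ − x̄): 0.5143, 4.0143, -1.0857, -2.6857, 2.5143, -2.2857, -0.9857
Σ(xᵢ − x̄)² = 37.2886 ⇒ m₂ = 37.2886/7 = 5.32694
Σ(xᵢ − x̄)³ = 47.1671 ⇒ m₃ = 47.1671/7 = 6.73816
m₂^(3/2) = 5.32694^(1.5) = 12.29466
g_1 = m₃ / m₂^(3/2) = 6.73816 / 12.29466 ≈ 0.5481

0.5481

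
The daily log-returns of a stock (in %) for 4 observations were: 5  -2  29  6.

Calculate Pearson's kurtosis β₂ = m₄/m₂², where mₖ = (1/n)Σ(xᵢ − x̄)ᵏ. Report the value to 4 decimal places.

x̄ = 9.5000
Σ(xᵢ − x̄)² = 545.0000 ⇒ m₂ = 136.25000
Σ(xᵢ − x̄)⁴ = 162640.2500 ⇒ m₄ = 40660.06250
m₂² = 18564.06250
β₂ = m₄/m₂² = 40660.06250 / 18564.06250 ≈ 2.1903

2.1903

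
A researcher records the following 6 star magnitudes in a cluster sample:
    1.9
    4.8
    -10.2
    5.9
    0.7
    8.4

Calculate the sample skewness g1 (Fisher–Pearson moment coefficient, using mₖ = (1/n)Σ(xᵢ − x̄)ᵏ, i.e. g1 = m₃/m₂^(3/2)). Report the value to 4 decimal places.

-1.1079

x̄ = (1.9 + 4.8 - 10.2 + 5.9 + 0.7 + 8.4) / 6 = 1.9167
deviations (xᵢ − x̄): -0.0167, 2.8833, -12.1167, 3.9833, -1.2167, 6.4833
Σ(xᵢ − x̄)² = 214.5083 ⇒ m₂ = 214.5083/6 = 35.75139
Σ(xᵢ − x̄)³ = -1421.0004 ⇒ m₃ = -1421.0004/6 = -236.83341
m₂^(3/2) = 35.75139^(1.5) = 213.76637
g1 = m₃ / m₂^(3/2) = -236.83341 / 213.76637 ≈ -1.1079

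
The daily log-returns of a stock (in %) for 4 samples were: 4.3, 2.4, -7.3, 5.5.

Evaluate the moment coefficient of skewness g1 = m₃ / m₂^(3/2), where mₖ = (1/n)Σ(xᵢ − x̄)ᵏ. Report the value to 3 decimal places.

-0.995

x̄ = (4.3 + 2.4 - 7.3 + 5.5) / 4 = 1.2250
deviations (xᵢ − x̄): 3.0750, 1.1750, -8.5250, 4.2750
Σ(xᵢ − x̄)² = 101.7875 ⇒ m₂ = 101.7875/4 = 25.44688
Σ(xᵢ − x̄)³ = -510.7331 ⇒ m₃ = -510.7331/4 = -127.68328
m₂^(3/2) = 25.44688^(1.5) = 128.36650
g1 = m₃ / m₂^(3/2) = -127.68328 / 128.36650 ≈ -0.995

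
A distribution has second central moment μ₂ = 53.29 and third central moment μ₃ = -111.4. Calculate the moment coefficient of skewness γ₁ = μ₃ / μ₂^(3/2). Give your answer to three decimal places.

σ = √μ₂ = √53.29 = 7.30000
σ³ = μ₂^(3/2) = 389.01700
γ₁ = μ₃/σ³ = -111.4 / 389.01700 ≈ -0.286

-0.286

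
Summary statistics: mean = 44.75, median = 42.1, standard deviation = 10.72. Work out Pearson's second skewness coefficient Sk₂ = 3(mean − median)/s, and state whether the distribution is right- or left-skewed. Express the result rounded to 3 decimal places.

0.742, right-skewed

Sk₂ = 3(44.75 − 42.1) / 10.72 = 3 × 2.6500 / 10.72
    = 7.9500 / 10.72 ≈ 0.742
Sk₂ > 0 ⇒ mean > median ⇒ right-skewed (positive skew).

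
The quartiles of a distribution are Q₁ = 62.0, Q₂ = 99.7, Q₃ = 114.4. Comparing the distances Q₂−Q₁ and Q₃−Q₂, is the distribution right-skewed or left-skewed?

Q₂ − Q₁ = 37.7;  Q₃ − Q₂ = 14.7
Q₂ − Q₁ > Q₃ − Q₂ ⇒ the lower half is more spread out ⇒ left-skewed.

left-skewed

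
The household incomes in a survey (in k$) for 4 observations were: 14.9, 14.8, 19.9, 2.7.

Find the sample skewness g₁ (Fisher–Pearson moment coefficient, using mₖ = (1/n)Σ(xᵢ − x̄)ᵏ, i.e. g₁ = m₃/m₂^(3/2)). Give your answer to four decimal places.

x̄ = (14.9 + 14.8 + 19.9 + 2.7) / 4 = 13.0750
deviations (xᵢ − x̄): 1.8250, 1.7250, 6.8250, -10.3750
Σ(xᵢ − x̄)² = 160.5275 ⇒ m₂ = 160.5275/4 = 40.13188
Σ(xᵢ − x̄)³ = -787.6474 ⇒ m₃ = -787.6474/4 = -196.91184
m₂^(3/2) = 40.13188^(1.5) = 254.23432
g₁ = m₃ / m₂^(3/2) = -196.91184 / 254.23432 ≈ -0.7745

-0.7745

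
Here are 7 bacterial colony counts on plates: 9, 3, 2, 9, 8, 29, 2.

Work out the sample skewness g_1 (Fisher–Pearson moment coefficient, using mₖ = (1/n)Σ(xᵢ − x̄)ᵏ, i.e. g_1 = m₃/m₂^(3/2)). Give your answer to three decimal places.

1.567

x̄ = (9 + 3 + 2 + 9 + 8 + 29 + 2) / 7 = 8.8571
deviations (xᵢ − x̄): 0.1429, -5.8571, -6.8571, 0.1429, -0.8571, 20.1429, -6.8571
Σ(xᵢ − x̄)² = 534.8571 ⇒ m₂ = 534.8571/7 = 76.40816
Σ(xᵢ − x̄)³ = 7326.2449 ⇒ m₃ = 7326.2449/7 = 1046.60641
m₂^(3/2) = 76.40816^(1.5) = 667.89723
g_1 = m₃ / m₂^(3/2) = 1046.60641 / 667.89723 ≈ 1.567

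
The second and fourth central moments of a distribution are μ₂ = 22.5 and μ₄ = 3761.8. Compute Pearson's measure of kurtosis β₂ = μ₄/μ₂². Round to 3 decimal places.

μ₂² = 22.5² = 506.25000
μ₄/μ₂² = 3761.8 / 506.25000 = 7.43072
β₂ ≈ 7.431

7.431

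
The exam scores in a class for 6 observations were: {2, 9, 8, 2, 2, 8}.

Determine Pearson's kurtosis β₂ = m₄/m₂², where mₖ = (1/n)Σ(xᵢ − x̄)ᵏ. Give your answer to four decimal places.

1.0482

x̄ = 5.1667
Σ(xᵢ − x̄)² = 60.8333 ⇒ m₂ = 10.13889
Σ(xᵢ − x̄)⁴ = 646.4861 ⇒ m₄ = 107.74769
m₂² = 102.79707
β₂ = m₄/m₂² = 107.74769 / 102.79707 ≈ 1.0482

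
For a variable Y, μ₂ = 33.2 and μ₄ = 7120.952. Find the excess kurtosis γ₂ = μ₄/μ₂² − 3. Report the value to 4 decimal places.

3.4604

μ₂² = 33.2² = 1102.24000
μ₄/μ₂² = 7120.952 / 1102.24000 = 6.46044
γ₂ = 6.46044 − 3 ≈ 3.4604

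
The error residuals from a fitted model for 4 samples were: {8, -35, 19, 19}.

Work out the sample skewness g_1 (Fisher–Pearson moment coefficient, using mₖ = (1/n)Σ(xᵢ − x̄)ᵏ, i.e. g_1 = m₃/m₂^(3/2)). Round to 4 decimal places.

x̄ = (8 - 35 + 19 + 19) / 4 = 2.7500
deviations (xᵢ − x̄): 5.2500, -37.7500, 16.2500, 16.2500
Σ(xᵢ − x̄)² = 1980.7500 ⇒ m₂ = 1980.7500/4 = 495.18750
Σ(xᵢ − x̄)³ = -45069.3750 ⇒ m₃ = -45069.3750/4 = -11267.34375
m₂^(3/2) = 495.18750^(1.5) = 11019.31276
g_1 = m₃ / m₂^(3/2) = -11267.34375 / 11019.31276 ≈ -1.0225

-1.0225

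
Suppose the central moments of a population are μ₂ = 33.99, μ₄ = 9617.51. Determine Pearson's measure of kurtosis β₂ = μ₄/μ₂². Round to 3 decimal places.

μ₂² = 33.99² = 1155.32010
μ₄/μ₂² = 9617.51 / 1155.32010 = 8.32454
β₂ ≈ 8.325

8.325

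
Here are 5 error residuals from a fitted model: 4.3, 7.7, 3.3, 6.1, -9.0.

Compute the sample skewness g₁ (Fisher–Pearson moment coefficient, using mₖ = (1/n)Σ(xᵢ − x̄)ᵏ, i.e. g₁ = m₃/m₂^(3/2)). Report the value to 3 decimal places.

x̄ = (4.3 + 7.7 + 3.3 + 6.1 - 9.0) / 5 = 2.4800
deviations (xᵢ − x̄): 1.8200, 5.2200, 0.8200, 3.6200, -11.4800
Σ(xᵢ − x̄)² = 176.1280 ⇒ m₂ = 176.1280/5 = 35.22560
Σ(xᵢ − x̄)³ = -1316.6993 ⇒ m₃ = -1316.6993/5 = -263.33986
m₂^(3/2) = 35.22560^(1.5) = 209.06802
g₁ = m₃ / m₂^(3/2) = -263.33986 / 209.06802 ≈ -1.260

-1.260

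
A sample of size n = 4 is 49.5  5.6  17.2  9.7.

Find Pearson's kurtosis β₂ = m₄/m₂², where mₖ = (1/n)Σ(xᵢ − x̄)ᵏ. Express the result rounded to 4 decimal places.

x̄ = 20.5000
Σ(xᵢ − x̄)² = 1190.5400 ⇒ m₂ = 297.63500
Σ(xᵢ − x̄)⁴ = 770292.9218 ⇒ m₄ = 192573.23045
m₂² = 88586.59322
β₂ = m₄/m₂² = 192573.23045 / 88586.59322 ≈ 2.1738

2.1738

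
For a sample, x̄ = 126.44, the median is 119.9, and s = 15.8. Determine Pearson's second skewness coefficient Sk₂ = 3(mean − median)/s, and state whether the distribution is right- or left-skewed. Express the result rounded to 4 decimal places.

Sk₂ = 3(126.44 − 119.9) / 15.8 = 3 × 6.5400 / 15.8
    = 19.6200 / 15.8 ≈ 1.2418
Sk₂ > 0 ⇒ mean > median ⇒ right-skewed (positive skew).

1.2418, right-skewed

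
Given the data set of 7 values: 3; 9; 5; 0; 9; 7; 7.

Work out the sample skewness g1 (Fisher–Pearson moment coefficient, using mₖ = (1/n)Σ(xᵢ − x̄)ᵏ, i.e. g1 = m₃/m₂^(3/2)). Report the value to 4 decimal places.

x̄ = (3 + 9 + 5 + 0 + 9 + 7 + 7) / 7 = 5.7143
deviations (xᵢ − x̄): -2.7143, 3.2857, -0.7143, -5.7143, 3.2857, 1.2857, 1.2857
Σ(xᵢ − x̄)² = 65.4286 ⇒ m₂ = 65.4286/7 = 9.34694
Σ(xᵢ − x̄)³ = -131.7551 ⇒ m₃ = -131.7551/7 = -18.82216
m₂^(3/2) = 9.34694^(1.5) = 28.57618
g1 = m₃ / m₂^(3/2) = -18.82216 / 28.57618 ≈ -0.6587

-0.6587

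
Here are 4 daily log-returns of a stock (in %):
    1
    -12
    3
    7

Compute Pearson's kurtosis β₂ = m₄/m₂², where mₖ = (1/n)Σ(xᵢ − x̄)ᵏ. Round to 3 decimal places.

2.135

x̄ = -0.2500
Σ(xᵢ − x̄)² = 202.7500 ⇒ m₂ = 50.68750
Σ(xᵢ − x̄)⁴ = 21938.0781 ⇒ m₄ = 5484.51953
m₂² = 2569.22266
β₂ = m₄/m₂² = 5484.51953 / 2569.22266 ≈ 2.135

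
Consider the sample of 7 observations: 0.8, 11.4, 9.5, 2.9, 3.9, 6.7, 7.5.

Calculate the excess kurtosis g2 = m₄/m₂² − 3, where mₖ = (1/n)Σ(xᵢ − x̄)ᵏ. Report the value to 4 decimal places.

x̄ = 6.1000
Σ(xᵢ − x̄)² = 85.1400 ⇒ m₂ = 12.16286
Σ(xᵢ − x̄)⁴ = 1843.9842 ⇒ m₄ = 263.42631
m₂² = 147.93509
g2 = m₄/m₂² − 3 = 1.78069 − 3 ≈ -1.2193

-1.2193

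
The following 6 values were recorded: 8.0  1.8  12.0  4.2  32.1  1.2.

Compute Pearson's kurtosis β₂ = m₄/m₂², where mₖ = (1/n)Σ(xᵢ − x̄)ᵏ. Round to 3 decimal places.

3.357

x̄ = 9.8833
Σ(xᵢ − x̄)² = 674.6483 ⇒ m₂ = 112.44139
Σ(xᵢ − x̄)⁴ = 254652.0060 ⇒ m₄ = 42442.00101
m₂² = 12643.06594
β₂ = m₄/m₂² = 42442.00101 / 12643.06594 ≈ 3.357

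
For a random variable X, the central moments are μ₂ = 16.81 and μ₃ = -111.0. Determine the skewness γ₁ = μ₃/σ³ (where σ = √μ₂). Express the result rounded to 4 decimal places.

σ = √μ₂ = √16.81 = 4.10000
σ³ = μ₂^(3/2) = 68.92100
γ₁ = μ₃/σ³ = -111.0 / 68.92100 ≈ -1.6105

-1.6105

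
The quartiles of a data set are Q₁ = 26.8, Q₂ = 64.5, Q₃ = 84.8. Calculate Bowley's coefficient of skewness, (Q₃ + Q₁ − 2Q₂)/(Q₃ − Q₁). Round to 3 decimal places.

numerator: Q₃ + Q₁ − 2Q₂ = 84.8 + 26.8 − 2×64.5 = -17.4000
denominator: Q₃ − Q₁ = 84.8 − 26.8 = 58.0000
Bowley skewness = -17.4000 / 58.0000 ≈ -0.300

-0.300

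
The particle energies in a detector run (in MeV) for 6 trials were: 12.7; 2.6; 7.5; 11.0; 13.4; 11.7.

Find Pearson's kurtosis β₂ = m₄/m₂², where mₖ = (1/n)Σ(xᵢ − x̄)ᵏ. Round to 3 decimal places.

x̄ = 9.8167
Σ(xᵢ − x̄)² = 83.5483 ⇒ m₂ = 13.92472
Σ(xᵢ − x̄)⁴ = 2989.6899 ⇒ m₄ = 498.28165
m₂² = 193.89789
β₂ = m₄/m₂² = 498.28165 / 193.89789 ≈ 2.570

2.570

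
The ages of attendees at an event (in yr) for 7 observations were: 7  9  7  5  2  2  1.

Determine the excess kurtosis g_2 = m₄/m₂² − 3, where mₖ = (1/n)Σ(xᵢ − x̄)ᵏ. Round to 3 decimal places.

-1.534

x̄ = 4.7143
Σ(xᵢ − x̄)² = 57.4286 ⇒ m₂ = 8.20408
Σ(xᵢ − x̄)⁴ = 690.8397 ⇒ m₄ = 98.69138
m₂² = 67.30696
g_2 = m₄/m₂² − 3 = 1.46629 − 3 ≈ -1.534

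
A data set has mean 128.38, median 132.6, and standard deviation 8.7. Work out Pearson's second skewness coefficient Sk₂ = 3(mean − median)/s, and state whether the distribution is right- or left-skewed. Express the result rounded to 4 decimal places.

-1.4552, left-skewed

Sk₂ = 3(128.38 − 132.6) / 8.7 = 3 × -4.2200 / 8.7
    = -12.6600 / 8.7 ≈ -1.4552
Sk₂ < 0 ⇒ mean < median ⇒ left-skewed (negative skew).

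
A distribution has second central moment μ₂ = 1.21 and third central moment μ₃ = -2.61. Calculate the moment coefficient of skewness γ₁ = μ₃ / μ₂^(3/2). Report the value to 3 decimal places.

σ = √μ₂ = √1.21 = 1.10000
σ³ = μ₂^(3/2) = 1.33100
γ₁ = μ₃/σ³ = -2.61 / 1.33100 ≈ -1.961

-1.961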